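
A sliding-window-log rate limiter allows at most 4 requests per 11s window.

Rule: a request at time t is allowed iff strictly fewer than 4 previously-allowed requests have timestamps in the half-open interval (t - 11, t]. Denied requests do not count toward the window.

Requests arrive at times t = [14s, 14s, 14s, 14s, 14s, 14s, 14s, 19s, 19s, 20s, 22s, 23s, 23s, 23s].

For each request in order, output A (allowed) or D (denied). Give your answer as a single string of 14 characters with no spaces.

Tracking allowed requests in the window:
  req#1 t=14s: ALLOW
  req#2 t=14s: ALLOW
  req#3 t=14s: ALLOW
  req#4 t=14s: ALLOW
  req#5 t=14s: DENY
  req#6 t=14s: DENY
  req#7 t=14s: DENY
  req#8 t=19s: DENY
  req#9 t=19s: DENY
  req#10 t=20s: DENY
  req#11 t=22s: DENY
  req#12 t=23s: DENY
  req#13 t=23s: DENY
  req#14 t=23s: DENY

Answer: AAAADDDDDDDDDD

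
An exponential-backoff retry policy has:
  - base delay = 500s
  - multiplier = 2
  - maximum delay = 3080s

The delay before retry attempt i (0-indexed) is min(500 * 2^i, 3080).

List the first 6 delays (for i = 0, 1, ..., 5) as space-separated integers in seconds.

Answer: 500 1000 2000 3080 3080 3080

Derivation:
Computing each delay:
  i=0: min(500*2^0, 3080) = 500
  i=1: min(500*2^1, 3080) = 1000
  i=2: min(500*2^2, 3080) = 2000
  i=3: min(500*2^3, 3080) = 3080
  i=4: min(500*2^4, 3080) = 3080
  i=5: min(500*2^5, 3080) = 3080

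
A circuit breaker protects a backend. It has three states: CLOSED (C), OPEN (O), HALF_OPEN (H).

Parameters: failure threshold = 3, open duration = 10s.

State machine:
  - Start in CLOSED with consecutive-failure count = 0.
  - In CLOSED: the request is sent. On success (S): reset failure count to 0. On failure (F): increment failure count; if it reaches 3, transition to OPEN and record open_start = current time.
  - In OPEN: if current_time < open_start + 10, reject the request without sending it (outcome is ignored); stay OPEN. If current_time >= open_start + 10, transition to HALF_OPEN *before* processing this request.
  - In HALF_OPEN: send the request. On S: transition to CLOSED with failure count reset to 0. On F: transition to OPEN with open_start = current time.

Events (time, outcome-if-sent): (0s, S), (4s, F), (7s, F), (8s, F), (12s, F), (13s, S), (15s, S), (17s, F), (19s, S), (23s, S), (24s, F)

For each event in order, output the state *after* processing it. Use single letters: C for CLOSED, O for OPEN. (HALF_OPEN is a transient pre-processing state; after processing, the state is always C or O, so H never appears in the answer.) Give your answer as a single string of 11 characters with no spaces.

Answer: CCCOOOOOCCC

Derivation:
State after each event:
  event#1 t=0s outcome=S: state=CLOSED
  event#2 t=4s outcome=F: state=CLOSED
  event#3 t=7s outcome=F: state=CLOSED
  event#4 t=8s outcome=F: state=OPEN
  event#5 t=12s outcome=F: state=OPEN
  event#6 t=13s outcome=S: state=OPEN
  event#7 t=15s outcome=S: state=OPEN
  event#8 t=17s outcome=F: state=OPEN
  event#9 t=19s outcome=S: state=CLOSED
  event#10 t=23s outcome=S: state=CLOSED
  event#11 t=24s outcome=F: state=CLOSED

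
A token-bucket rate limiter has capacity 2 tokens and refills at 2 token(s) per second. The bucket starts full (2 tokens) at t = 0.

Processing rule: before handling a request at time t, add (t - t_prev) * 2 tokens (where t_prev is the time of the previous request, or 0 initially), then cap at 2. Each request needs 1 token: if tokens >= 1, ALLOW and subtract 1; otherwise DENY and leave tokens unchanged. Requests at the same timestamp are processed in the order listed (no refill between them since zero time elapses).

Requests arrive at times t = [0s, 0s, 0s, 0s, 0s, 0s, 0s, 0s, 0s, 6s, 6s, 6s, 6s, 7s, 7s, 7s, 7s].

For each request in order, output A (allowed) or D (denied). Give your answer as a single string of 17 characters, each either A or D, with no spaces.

Answer: AADDDDDDDAADDAADD

Derivation:
Simulating step by step:
  req#1 t=0s: ALLOW
  req#2 t=0s: ALLOW
  req#3 t=0s: DENY
  req#4 t=0s: DENY
  req#5 t=0s: DENY
  req#6 t=0s: DENY
  req#7 t=0s: DENY
  req#8 t=0s: DENY
  req#9 t=0s: DENY
  req#10 t=6s: ALLOW
  req#11 t=6s: ALLOW
  req#12 t=6s: DENY
  req#13 t=6s: DENY
  req#14 t=7s: ALLOW
  req#15 t=7s: ALLOW
  req#16 t=7s: DENY
  req#17 t=7s: DENY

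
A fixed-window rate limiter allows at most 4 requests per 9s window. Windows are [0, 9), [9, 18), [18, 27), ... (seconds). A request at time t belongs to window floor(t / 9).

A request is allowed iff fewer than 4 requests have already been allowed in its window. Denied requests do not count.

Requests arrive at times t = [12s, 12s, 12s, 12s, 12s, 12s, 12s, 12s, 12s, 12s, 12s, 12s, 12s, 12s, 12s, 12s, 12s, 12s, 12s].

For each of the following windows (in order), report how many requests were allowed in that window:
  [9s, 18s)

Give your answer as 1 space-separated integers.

Answer: 4

Derivation:
Processing requests:
  req#1 t=12s (window 1): ALLOW
  req#2 t=12s (window 1): ALLOW
  req#3 t=12s (window 1): ALLOW
  req#4 t=12s (window 1): ALLOW
  req#5 t=12s (window 1): DENY
  req#6 t=12s (window 1): DENY
  req#7 t=12s (window 1): DENY
  req#8 t=12s (window 1): DENY
  req#9 t=12s (window 1): DENY
  req#10 t=12s (window 1): DENY
  req#11 t=12s (window 1): DENY
  req#12 t=12s (window 1): DENY
  req#13 t=12s (window 1): DENY
  req#14 t=12s (window 1): DENY
  req#15 t=12s (window 1): DENY
  req#16 t=12s (window 1): DENY
  req#17 t=12s (window 1): DENY
  req#18 t=12s (window 1): DENY
  req#19 t=12s (window 1): DENY

Allowed counts by window: 4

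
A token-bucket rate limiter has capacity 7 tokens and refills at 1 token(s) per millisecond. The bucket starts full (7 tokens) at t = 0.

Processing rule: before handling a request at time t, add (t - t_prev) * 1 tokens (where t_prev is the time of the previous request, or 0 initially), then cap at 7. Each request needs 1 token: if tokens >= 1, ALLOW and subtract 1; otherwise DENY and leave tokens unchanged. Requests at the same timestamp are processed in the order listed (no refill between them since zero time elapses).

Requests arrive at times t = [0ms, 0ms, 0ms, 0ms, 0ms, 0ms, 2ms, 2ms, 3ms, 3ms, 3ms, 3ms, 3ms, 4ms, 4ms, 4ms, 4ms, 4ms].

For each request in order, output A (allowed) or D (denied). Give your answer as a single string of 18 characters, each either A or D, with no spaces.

Simulating step by step:
  req#1 t=0ms: ALLOW
  req#2 t=0ms: ALLOW
  req#3 t=0ms: ALLOW
  req#4 t=0ms: ALLOW
  req#5 t=0ms: ALLOW
  req#6 t=0ms: ALLOW
  req#7 t=2ms: ALLOW
  req#8 t=2ms: ALLOW
  req#9 t=3ms: ALLOW
  req#10 t=3ms: ALLOW
  req#11 t=3ms: DENY
  req#12 t=3ms: DENY
  req#13 t=3ms: DENY
  req#14 t=4ms: ALLOW
  req#15 t=4ms: DENY
  req#16 t=4ms: DENY
  req#17 t=4ms: DENY
  req#18 t=4ms: DENY

Answer: AAAAAAAAAADDDADDDD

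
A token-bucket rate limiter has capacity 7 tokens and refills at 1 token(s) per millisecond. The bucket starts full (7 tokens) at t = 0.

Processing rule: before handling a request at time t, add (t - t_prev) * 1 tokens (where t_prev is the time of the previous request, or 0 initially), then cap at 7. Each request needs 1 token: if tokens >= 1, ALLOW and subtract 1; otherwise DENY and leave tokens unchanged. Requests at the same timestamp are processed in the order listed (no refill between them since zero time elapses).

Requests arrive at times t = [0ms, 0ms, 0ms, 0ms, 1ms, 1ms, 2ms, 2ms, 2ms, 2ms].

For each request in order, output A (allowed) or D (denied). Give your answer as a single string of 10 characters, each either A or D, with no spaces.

Simulating step by step:
  req#1 t=0ms: ALLOW
  req#2 t=0ms: ALLOW
  req#3 t=0ms: ALLOW
  req#4 t=0ms: ALLOW
  req#5 t=1ms: ALLOW
  req#6 t=1ms: ALLOW
  req#7 t=2ms: ALLOW
  req#8 t=2ms: ALLOW
  req#9 t=2ms: ALLOW
  req#10 t=2ms: DENY

Answer: AAAAAAAAAD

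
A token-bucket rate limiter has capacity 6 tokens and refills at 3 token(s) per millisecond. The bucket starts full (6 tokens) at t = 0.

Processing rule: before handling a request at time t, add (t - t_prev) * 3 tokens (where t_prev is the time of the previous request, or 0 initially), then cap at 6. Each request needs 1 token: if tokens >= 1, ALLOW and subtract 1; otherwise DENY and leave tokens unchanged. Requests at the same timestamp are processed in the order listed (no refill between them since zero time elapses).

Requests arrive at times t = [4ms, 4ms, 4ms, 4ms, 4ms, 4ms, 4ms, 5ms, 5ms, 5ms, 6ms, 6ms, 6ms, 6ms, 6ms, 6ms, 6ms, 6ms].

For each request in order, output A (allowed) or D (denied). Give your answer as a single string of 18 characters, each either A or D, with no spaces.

Answer: AAAAAADAAAAAADDDDD

Derivation:
Simulating step by step:
  req#1 t=4ms: ALLOW
  req#2 t=4ms: ALLOW
  req#3 t=4ms: ALLOW
  req#4 t=4ms: ALLOW
  req#5 t=4ms: ALLOW
  req#6 t=4ms: ALLOW
  req#7 t=4ms: DENY
  req#8 t=5ms: ALLOW
  req#9 t=5ms: ALLOW
  req#10 t=5ms: ALLOW
  req#11 t=6ms: ALLOW
  req#12 t=6ms: ALLOW
  req#13 t=6ms: ALLOW
  req#14 t=6ms: DENY
  req#15 t=6ms: DENY
  req#16 t=6ms: DENY
  req#17 t=6ms: DENY
  req#18 t=6ms: DENY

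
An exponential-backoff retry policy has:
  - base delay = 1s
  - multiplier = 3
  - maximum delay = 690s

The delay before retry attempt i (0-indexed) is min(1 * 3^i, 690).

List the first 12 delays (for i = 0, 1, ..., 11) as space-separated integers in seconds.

Computing each delay:
  i=0: min(1*3^0, 690) = 1
  i=1: min(1*3^1, 690) = 3
  i=2: min(1*3^2, 690) = 9
  i=3: min(1*3^3, 690) = 27
  i=4: min(1*3^4, 690) = 81
  i=5: min(1*3^5, 690) = 243
  i=6: min(1*3^6, 690) = 690
  i=7: min(1*3^7, 690) = 690
  i=8: min(1*3^8, 690) = 690
  i=9: min(1*3^9, 690) = 690
  i=10: min(1*3^10, 690) = 690
  i=11: min(1*3^11, 690) = 690

Answer: 1 3 9 27 81 243 690 690 690 690 690 690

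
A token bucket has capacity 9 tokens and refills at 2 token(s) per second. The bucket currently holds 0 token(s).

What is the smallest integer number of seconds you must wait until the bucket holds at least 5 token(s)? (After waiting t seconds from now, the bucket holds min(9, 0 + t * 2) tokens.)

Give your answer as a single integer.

Answer: 3

Derivation:
Need 0 + t * 2 >= 5, so t >= 5/2.
Smallest integer t = ceil(5/2) = 3.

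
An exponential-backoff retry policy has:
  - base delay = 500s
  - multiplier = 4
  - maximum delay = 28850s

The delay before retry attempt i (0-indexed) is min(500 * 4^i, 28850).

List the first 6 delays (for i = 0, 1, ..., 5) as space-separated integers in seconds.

Answer: 500 2000 8000 28850 28850 28850

Derivation:
Computing each delay:
  i=0: min(500*4^0, 28850) = 500
  i=1: min(500*4^1, 28850) = 2000
  i=2: min(500*4^2, 28850) = 8000
  i=3: min(500*4^3, 28850) = 28850
  i=4: min(500*4^4, 28850) = 28850
  i=5: min(500*4^5, 28850) = 28850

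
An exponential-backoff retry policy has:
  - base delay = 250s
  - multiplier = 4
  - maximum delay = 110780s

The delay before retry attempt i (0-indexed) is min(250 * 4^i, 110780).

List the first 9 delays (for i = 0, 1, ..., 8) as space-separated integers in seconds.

Computing each delay:
  i=0: min(250*4^0, 110780) = 250
  i=1: min(250*4^1, 110780) = 1000
  i=2: min(250*4^2, 110780) = 4000
  i=3: min(250*4^3, 110780) = 16000
  i=4: min(250*4^4, 110780) = 64000
  i=5: min(250*4^5, 110780) = 110780
  i=6: min(250*4^6, 110780) = 110780
  i=7: min(250*4^7, 110780) = 110780
  i=8: min(250*4^8, 110780) = 110780

Answer: 250 1000 4000 16000 64000 110780 110780 110780 110780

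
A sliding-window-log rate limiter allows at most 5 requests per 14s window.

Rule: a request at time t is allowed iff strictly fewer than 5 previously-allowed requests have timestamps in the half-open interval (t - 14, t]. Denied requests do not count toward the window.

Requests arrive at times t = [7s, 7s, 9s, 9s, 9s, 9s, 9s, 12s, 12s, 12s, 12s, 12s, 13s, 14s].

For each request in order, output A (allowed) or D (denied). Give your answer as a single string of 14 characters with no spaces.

Tracking allowed requests in the window:
  req#1 t=7s: ALLOW
  req#2 t=7s: ALLOW
  req#3 t=9s: ALLOW
  req#4 t=9s: ALLOW
  req#5 t=9s: ALLOW
  req#6 t=9s: DENY
  req#7 t=9s: DENY
  req#8 t=12s: DENY
  req#9 t=12s: DENY
  req#10 t=12s: DENY
  req#11 t=12s: DENY
  req#12 t=12s: DENY
  req#13 t=13s: DENY
  req#14 t=14s: DENY

Answer: AAAAADDDDDDDDD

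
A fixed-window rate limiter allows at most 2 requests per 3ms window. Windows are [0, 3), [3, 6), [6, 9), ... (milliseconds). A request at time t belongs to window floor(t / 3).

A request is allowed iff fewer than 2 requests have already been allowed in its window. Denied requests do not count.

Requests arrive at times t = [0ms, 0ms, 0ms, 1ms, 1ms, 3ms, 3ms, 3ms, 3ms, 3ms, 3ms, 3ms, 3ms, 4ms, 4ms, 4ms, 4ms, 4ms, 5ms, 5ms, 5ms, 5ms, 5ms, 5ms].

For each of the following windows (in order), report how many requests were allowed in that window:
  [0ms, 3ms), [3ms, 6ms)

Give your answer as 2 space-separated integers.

Answer: 2 2

Derivation:
Processing requests:
  req#1 t=0ms (window 0): ALLOW
  req#2 t=0ms (window 0): ALLOW
  req#3 t=0ms (window 0): DENY
  req#4 t=1ms (window 0): DENY
  req#5 t=1ms (window 0): DENY
  req#6 t=3ms (window 1): ALLOW
  req#7 t=3ms (window 1): ALLOW
  req#8 t=3ms (window 1): DENY
  req#9 t=3ms (window 1): DENY
  req#10 t=3ms (window 1): DENY
  req#11 t=3ms (window 1): DENY
  req#12 t=3ms (window 1): DENY
  req#13 t=3ms (window 1): DENY
  req#14 t=4ms (window 1): DENY
  req#15 t=4ms (window 1): DENY
  req#16 t=4ms (window 1): DENY
  req#17 t=4ms (window 1): DENY
  req#18 t=4ms (window 1): DENY
  req#19 t=5ms (window 1): DENY
  req#20 t=5ms (window 1): DENY
  req#21 t=5ms (window 1): DENY
  req#22 t=5ms (window 1): DENY
  req#23 t=5ms (window 1): DENY
  req#24 t=5ms (window 1): DENY

Allowed counts by window: 2 2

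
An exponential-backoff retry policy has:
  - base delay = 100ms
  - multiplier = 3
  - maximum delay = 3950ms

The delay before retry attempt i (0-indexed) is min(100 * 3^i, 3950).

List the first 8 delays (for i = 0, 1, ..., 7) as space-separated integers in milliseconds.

Answer: 100 300 900 2700 3950 3950 3950 3950

Derivation:
Computing each delay:
  i=0: min(100*3^0, 3950) = 100
  i=1: min(100*3^1, 3950) = 300
  i=2: min(100*3^2, 3950) = 900
  i=3: min(100*3^3, 3950) = 2700
  i=4: min(100*3^4, 3950) = 3950
  i=5: min(100*3^5, 3950) = 3950
  i=6: min(100*3^6, 3950) = 3950
  i=7: min(100*3^7, 3950) = 3950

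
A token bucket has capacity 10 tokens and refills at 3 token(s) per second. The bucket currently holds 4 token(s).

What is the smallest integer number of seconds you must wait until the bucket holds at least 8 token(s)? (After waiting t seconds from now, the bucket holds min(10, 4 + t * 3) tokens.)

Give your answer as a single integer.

Answer: 2

Derivation:
Need 4 + t * 3 >= 8, so t >= 4/3.
Smallest integer t = ceil(4/3) = 2.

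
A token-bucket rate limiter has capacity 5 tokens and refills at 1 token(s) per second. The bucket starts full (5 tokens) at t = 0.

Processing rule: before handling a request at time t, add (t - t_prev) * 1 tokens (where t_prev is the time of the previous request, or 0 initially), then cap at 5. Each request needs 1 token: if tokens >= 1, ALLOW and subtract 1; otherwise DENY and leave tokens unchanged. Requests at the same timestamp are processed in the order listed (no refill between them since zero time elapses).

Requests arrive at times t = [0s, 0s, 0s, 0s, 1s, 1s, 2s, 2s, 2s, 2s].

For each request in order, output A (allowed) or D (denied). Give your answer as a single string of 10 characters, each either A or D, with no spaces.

Answer: AAAAAAADDD

Derivation:
Simulating step by step:
  req#1 t=0s: ALLOW
  req#2 t=0s: ALLOW
  req#3 t=0s: ALLOW
  req#4 t=0s: ALLOW
  req#5 t=1s: ALLOW
  req#6 t=1s: ALLOW
  req#7 t=2s: ALLOW
  req#8 t=2s: DENY
  req#9 t=2s: DENY
  req#10 t=2s: DENY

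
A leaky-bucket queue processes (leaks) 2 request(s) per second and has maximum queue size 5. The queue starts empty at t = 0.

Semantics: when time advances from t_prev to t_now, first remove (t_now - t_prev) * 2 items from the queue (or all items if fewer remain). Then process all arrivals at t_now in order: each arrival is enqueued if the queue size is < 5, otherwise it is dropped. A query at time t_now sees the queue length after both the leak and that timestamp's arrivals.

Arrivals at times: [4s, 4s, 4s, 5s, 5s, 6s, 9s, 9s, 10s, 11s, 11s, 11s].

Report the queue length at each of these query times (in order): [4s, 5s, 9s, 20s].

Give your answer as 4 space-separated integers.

Queue lengths at query times:
  query t=4s: backlog = 3
  query t=5s: backlog = 3
  query t=9s: backlog = 2
  query t=20s: backlog = 0

Answer: 3 3 2 0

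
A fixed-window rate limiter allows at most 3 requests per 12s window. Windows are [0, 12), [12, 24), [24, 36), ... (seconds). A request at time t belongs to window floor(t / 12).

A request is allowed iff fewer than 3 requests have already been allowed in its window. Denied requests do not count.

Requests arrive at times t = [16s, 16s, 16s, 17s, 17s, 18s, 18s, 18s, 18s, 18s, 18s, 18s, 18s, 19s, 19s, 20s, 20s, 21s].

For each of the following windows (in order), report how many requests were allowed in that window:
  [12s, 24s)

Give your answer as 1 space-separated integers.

Processing requests:
  req#1 t=16s (window 1): ALLOW
  req#2 t=16s (window 1): ALLOW
  req#3 t=16s (window 1): ALLOW
  req#4 t=17s (window 1): DENY
  req#5 t=17s (window 1): DENY
  req#6 t=18s (window 1): DENY
  req#7 t=18s (window 1): DENY
  req#8 t=18s (window 1): DENY
  req#9 t=18s (window 1): DENY
  req#10 t=18s (window 1): DENY
  req#11 t=18s (window 1): DENY
  req#12 t=18s (window 1): DENY
  req#13 t=18s (window 1): DENY
  req#14 t=19s (window 1): DENY
  req#15 t=19s (window 1): DENY
  req#16 t=20s (window 1): DENY
  req#17 t=20s (window 1): DENY
  req#18 t=21s (window 1): DENY

Allowed counts by window: 3

Answer: 3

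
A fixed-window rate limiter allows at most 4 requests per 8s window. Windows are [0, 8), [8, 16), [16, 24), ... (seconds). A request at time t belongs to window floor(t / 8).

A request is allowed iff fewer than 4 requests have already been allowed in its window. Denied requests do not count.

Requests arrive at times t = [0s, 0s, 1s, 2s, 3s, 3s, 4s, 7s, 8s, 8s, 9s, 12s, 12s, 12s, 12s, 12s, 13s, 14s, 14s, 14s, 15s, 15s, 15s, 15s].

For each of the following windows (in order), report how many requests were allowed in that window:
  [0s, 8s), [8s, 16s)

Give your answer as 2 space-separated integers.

Processing requests:
  req#1 t=0s (window 0): ALLOW
  req#2 t=0s (window 0): ALLOW
  req#3 t=1s (window 0): ALLOW
  req#4 t=2s (window 0): ALLOW
  req#5 t=3s (window 0): DENY
  req#6 t=3s (window 0): DENY
  req#7 t=4s (window 0): DENY
  req#8 t=7s (window 0): DENY
  req#9 t=8s (window 1): ALLOW
  req#10 t=8s (window 1): ALLOW
  req#11 t=9s (window 1): ALLOW
  req#12 t=12s (window 1): ALLOW
  req#13 t=12s (window 1): DENY
  req#14 t=12s (window 1): DENY
  req#15 t=12s (window 1): DENY
  req#16 t=12s (window 1): DENY
  req#17 t=13s (window 1): DENY
  req#18 t=14s (window 1): DENY
  req#19 t=14s (window 1): DENY
  req#20 t=14s (window 1): DENY
  req#21 t=15s (window 1): DENY
  req#22 t=15s (window 1): DENY
  req#23 t=15s (window 1): DENY
  req#24 t=15s (window 1): DENY

Allowed counts by window: 4 4

Answer: 4 4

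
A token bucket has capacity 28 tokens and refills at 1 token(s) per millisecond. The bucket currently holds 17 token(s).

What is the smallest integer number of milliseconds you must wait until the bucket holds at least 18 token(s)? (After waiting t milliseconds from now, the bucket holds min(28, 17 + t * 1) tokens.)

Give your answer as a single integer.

Need 17 + t * 1 >= 18, so t >= 1/1.
Smallest integer t = ceil(1/1) = 1.

Answer: 1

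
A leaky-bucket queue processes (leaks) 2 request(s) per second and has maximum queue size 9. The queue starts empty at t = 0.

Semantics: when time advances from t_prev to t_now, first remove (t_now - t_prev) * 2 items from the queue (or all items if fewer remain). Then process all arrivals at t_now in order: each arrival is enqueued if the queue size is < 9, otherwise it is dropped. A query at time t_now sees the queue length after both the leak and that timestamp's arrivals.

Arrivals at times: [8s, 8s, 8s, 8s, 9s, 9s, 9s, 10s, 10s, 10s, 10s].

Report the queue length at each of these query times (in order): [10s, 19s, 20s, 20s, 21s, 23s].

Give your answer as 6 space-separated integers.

Answer: 7 0 0 0 0 0

Derivation:
Queue lengths at query times:
  query t=10s: backlog = 7
  query t=19s: backlog = 0
  query t=20s: backlog = 0
  query t=20s: backlog = 0
  query t=21s: backlog = 0
  query t=23s: backlog = 0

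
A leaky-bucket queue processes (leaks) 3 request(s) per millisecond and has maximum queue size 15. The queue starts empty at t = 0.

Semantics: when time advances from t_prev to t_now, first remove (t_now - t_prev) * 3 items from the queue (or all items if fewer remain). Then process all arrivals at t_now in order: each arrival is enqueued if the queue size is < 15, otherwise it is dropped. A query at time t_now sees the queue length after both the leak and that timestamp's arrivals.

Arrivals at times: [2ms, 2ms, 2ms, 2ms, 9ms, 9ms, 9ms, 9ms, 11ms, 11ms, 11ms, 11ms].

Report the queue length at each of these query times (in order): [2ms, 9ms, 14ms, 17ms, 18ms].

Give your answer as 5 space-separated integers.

Answer: 4 4 0 0 0

Derivation:
Queue lengths at query times:
  query t=2ms: backlog = 4
  query t=9ms: backlog = 4
  query t=14ms: backlog = 0
  query t=17ms: backlog = 0
  query t=18ms: backlog = 0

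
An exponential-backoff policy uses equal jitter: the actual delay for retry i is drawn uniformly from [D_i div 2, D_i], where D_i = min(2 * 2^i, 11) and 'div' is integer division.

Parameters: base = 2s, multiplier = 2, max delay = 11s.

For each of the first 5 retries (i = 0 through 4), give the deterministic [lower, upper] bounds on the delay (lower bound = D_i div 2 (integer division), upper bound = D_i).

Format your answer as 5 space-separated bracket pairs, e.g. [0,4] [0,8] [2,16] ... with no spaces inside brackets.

Answer: [1,2] [2,4] [4,8] [5,11] [5,11]

Derivation:
Computing bounds per retry:
  i=0: D_i=min(2*2^0,11)=2, bounds=[1,2]
  i=1: D_i=min(2*2^1,11)=4, bounds=[2,4]
  i=2: D_i=min(2*2^2,11)=8, bounds=[4,8]
  i=3: D_i=min(2*2^3,11)=11, bounds=[5,11]
  i=4: D_i=min(2*2^4,11)=11, bounds=[5,11]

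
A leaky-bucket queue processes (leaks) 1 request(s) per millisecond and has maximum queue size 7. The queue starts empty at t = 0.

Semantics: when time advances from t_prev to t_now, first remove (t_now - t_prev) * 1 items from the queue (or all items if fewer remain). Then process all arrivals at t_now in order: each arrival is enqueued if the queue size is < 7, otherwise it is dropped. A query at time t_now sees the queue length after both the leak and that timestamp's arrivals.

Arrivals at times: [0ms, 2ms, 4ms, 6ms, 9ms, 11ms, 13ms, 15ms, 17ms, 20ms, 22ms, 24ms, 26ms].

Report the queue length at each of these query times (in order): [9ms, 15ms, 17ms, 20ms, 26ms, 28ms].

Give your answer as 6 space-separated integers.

Answer: 1 1 1 1 1 0

Derivation:
Queue lengths at query times:
  query t=9ms: backlog = 1
  query t=15ms: backlog = 1
  query t=17ms: backlog = 1
  query t=20ms: backlog = 1
  query t=26ms: backlog = 1
  query t=28ms: backlog = 0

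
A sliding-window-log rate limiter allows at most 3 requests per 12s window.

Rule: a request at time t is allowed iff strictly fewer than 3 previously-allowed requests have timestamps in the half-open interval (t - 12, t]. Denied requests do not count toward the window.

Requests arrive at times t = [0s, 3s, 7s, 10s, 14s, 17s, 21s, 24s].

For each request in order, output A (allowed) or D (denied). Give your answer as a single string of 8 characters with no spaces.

Answer: AAADAAAD

Derivation:
Tracking allowed requests in the window:
  req#1 t=0s: ALLOW
  req#2 t=3s: ALLOW
  req#3 t=7s: ALLOW
  req#4 t=10s: DENY
  req#5 t=14s: ALLOW
  req#6 t=17s: ALLOW
  req#7 t=21s: ALLOW
  req#8 t=24s: DENY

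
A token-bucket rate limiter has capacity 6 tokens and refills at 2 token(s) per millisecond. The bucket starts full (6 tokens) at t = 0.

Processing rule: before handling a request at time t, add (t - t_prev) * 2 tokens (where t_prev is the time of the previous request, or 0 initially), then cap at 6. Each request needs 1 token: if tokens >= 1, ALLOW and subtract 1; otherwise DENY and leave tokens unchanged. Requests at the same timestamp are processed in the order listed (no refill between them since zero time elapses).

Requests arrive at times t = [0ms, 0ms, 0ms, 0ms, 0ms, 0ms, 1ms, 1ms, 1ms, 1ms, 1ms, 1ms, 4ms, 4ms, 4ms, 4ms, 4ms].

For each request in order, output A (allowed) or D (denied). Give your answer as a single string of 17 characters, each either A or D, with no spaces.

Answer: AAAAAAAADDDDAAAAA

Derivation:
Simulating step by step:
  req#1 t=0ms: ALLOW
  req#2 t=0ms: ALLOW
  req#3 t=0ms: ALLOW
  req#4 t=0ms: ALLOW
  req#5 t=0ms: ALLOW
  req#6 t=0ms: ALLOW
  req#7 t=1ms: ALLOW
  req#8 t=1ms: ALLOW
  req#9 t=1ms: DENY
  req#10 t=1ms: DENY
  req#11 t=1ms: DENY
  req#12 t=1ms: DENY
  req#13 t=4ms: ALLOW
  req#14 t=4ms: ALLOW
  req#15 t=4ms: ALLOW
  req#16 t=4ms: ALLOW
  req#17 t=4ms: ALLOW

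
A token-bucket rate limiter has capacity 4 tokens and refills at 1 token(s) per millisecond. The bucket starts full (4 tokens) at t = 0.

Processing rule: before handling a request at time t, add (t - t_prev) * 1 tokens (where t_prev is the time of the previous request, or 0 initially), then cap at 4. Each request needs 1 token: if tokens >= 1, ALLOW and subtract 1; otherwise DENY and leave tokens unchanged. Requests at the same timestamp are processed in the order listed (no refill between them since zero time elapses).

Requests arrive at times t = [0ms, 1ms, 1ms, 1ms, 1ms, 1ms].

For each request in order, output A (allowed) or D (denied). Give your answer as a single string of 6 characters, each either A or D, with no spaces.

Answer: AAAAAD

Derivation:
Simulating step by step:
  req#1 t=0ms: ALLOW
  req#2 t=1ms: ALLOW
  req#3 t=1ms: ALLOW
  req#4 t=1ms: ALLOW
  req#5 t=1ms: ALLOW
  req#6 t=1ms: DENY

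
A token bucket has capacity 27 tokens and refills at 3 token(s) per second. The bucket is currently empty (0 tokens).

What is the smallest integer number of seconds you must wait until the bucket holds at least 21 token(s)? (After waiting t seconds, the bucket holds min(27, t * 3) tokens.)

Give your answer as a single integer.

Answer: 7

Derivation:
Need t * 3 >= 21, so t >= 21/3.
Smallest integer t = ceil(21/3) = 7.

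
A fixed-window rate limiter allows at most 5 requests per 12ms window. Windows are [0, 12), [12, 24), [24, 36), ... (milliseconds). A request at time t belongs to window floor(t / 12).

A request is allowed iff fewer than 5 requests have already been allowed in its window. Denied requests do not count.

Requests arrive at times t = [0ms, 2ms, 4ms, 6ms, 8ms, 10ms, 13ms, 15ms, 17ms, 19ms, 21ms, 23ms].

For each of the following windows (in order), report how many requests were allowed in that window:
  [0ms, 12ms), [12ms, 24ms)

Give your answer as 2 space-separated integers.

Processing requests:
  req#1 t=0ms (window 0): ALLOW
  req#2 t=2ms (window 0): ALLOW
  req#3 t=4ms (window 0): ALLOW
  req#4 t=6ms (window 0): ALLOW
  req#5 t=8ms (window 0): ALLOW
  req#6 t=10ms (window 0): DENY
  req#7 t=13ms (window 1): ALLOW
  req#8 t=15ms (window 1): ALLOW
  req#9 t=17ms (window 1): ALLOW
  req#10 t=19ms (window 1): ALLOW
  req#11 t=21ms (window 1): ALLOW
  req#12 t=23ms (window 1): DENY

Allowed counts by window: 5 5

Answer: 5 5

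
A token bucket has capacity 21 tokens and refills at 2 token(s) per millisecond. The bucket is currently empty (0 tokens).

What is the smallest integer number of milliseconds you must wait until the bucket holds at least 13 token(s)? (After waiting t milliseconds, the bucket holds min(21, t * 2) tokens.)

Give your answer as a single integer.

Need t * 2 >= 13, so t >= 13/2.
Smallest integer t = ceil(13/2) = 7.

Answer: 7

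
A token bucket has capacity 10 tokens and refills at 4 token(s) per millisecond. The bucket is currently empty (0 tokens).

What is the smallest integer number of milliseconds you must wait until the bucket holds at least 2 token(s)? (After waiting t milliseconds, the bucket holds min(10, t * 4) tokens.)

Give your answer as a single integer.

Answer: 1

Derivation:
Need t * 4 >= 2, so t >= 2/4.
Smallest integer t = ceil(2/4) = 1.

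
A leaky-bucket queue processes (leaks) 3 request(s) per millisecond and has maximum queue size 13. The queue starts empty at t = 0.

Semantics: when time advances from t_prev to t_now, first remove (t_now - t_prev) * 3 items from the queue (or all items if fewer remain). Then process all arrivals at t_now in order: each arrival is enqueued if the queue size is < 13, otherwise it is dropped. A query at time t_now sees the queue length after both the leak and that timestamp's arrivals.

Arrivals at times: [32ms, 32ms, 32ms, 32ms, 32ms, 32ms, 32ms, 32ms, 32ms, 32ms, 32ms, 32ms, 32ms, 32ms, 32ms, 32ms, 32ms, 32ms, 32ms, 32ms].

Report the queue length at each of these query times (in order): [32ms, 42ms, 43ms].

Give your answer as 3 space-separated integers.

Queue lengths at query times:
  query t=32ms: backlog = 13
  query t=42ms: backlog = 0
  query t=43ms: backlog = 0

Answer: 13 0 0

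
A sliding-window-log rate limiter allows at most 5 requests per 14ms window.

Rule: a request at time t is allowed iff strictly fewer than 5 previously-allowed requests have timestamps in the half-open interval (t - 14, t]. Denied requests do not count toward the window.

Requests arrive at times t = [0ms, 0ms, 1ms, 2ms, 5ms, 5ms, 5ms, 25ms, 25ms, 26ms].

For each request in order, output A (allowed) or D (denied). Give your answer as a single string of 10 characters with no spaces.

Tracking allowed requests in the window:
  req#1 t=0ms: ALLOW
  req#2 t=0ms: ALLOW
  req#3 t=1ms: ALLOW
  req#4 t=2ms: ALLOW
  req#5 t=5ms: ALLOW
  req#6 t=5ms: DENY
  req#7 t=5ms: DENY
  req#8 t=25ms: ALLOW
  req#9 t=25ms: ALLOW
  req#10 t=26ms: ALLOW

Answer: AAAAADDAAA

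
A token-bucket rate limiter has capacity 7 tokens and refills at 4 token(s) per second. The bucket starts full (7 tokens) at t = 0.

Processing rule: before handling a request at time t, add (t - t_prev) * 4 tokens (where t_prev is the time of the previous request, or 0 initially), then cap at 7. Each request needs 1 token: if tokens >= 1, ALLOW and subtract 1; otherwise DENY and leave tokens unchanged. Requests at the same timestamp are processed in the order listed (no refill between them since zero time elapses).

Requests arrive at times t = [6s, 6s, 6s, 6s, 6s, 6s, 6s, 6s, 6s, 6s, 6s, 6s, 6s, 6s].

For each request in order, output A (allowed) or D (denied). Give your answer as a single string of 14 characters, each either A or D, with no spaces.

Answer: AAAAAAADDDDDDD

Derivation:
Simulating step by step:
  req#1 t=6s: ALLOW
  req#2 t=6s: ALLOW
  req#3 t=6s: ALLOW
  req#4 t=6s: ALLOW
  req#5 t=6s: ALLOW
  req#6 t=6s: ALLOW
  req#7 t=6s: ALLOW
  req#8 t=6s: DENY
  req#9 t=6s: DENY
  req#10 t=6s: DENY
  req#11 t=6s: DENY
  req#12 t=6s: DENY
  req#13 t=6s: DENY
  req#14 t=6s: DENY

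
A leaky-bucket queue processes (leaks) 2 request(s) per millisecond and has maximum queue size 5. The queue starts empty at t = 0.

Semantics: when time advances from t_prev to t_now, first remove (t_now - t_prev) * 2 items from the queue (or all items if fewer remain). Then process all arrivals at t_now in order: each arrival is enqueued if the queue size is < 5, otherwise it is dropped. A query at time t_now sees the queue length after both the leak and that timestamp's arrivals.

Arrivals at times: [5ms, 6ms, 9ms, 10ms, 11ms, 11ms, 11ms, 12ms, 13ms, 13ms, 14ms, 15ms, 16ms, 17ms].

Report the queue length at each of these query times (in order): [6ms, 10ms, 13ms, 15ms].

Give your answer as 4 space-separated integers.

Answer: 1 1 2 1

Derivation:
Queue lengths at query times:
  query t=6ms: backlog = 1
  query t=10ms: backlog = 1
  query t=13ms: backlog = 2
  query t=15ms: backlog = 1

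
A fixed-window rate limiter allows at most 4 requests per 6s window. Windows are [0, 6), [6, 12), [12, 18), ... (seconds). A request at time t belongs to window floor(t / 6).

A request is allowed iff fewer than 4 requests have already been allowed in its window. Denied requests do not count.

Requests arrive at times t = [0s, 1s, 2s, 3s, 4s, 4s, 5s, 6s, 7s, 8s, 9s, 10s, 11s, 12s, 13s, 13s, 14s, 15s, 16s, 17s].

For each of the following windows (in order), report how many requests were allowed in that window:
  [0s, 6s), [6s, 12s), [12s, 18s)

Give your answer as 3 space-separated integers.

Processing requests:
  req#1 t=0s (window 0): ALLOW
  req#2 t=1s (window 0): ALLOW
  req#3 t=2s (window 0): ALLOW
  req#4 t=3s (window 0): ALLOW
  req#5 t=4s (window 0): DENY
  req#6 t=4s (window 0): DENY
  req#7 t=5s (window 0): DENY
  req#8 t=6s (window 1): ALLOW
  req#9 t=7s (window 1): ALLOW
  req#10 t=8s (window 1): ALLOW
  req#11 t=9s (window 1): ALLOW
  req#12 t=10s (window 1): DENY
  req#13 t=11s (window 1): DENY
  req#14 t=12s (window 2): ALLOW
  req#15 t=13s (window 2): ALLOW
  req#16 t=13s (window 2): ALLOW
  req#17 t=14s (window 2): ALLOW
  req#18 t=15s (window 2): DENY
  req#19 t=16s (window 2): DENY
  req#20 t=17s (window 2): DENY

Allowed counts by window: 4 4 4

Answer: 4 4 4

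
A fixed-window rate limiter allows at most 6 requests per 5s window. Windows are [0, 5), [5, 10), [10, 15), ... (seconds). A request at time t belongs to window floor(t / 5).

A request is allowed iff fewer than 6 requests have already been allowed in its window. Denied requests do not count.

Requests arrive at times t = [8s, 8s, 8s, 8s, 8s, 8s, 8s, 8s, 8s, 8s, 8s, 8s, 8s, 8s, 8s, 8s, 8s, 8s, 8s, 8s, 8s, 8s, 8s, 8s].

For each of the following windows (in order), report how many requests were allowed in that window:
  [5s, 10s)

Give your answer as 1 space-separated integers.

Answer: 6

Derivation:
Processing requests:
  req#1 t=8s (window 1): ALLOW
  req#2 t=8s (window 1): ALLOW
  req#3 t=8s (window 1): ALLOW
  req#4 t=8s (window 1): ALLOW
  req#5 t=8s (window 1): ALLOW
  req#6 t=8s (window 1): ALLOW
  req#7 t=8s (window 1): DENY
  req#8 t=8s (window 1): DENY
  req#9 t=8s (window 1): DENY
  req#10 t=8s (window 1): DENY
  req#11 t=8s (window 1): DENY
  req#12 t=8s (window 1): DENY
  req#13 t=8s (window 1): DENY
  req#14 t=8s (window 1): DENY
  req#15 t=8s (window 1): DENY
  req#16 t=8s (window 1): DENY
  req#17 t=8s (window 1): DENY
  req#18 t=8s (window 1): DENY
  req#19 t=8s (window 1): DENY
  req#20 t=8s (window 1): DENY
  req#21 t=8s (window 1): DENY
  req#22 t=8s (window 1): DENY
  req#23 t=8s (window 1): DENY
  req#24 t=8s (window 1): DENY

Allowed counts by window: 6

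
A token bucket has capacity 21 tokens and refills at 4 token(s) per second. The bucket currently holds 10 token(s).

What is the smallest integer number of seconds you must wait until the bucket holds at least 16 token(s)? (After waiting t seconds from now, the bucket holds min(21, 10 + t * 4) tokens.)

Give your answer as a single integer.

Need 10 + t * 4 >= 16, so t >= 6/4.
Smallest integer t = ceil(6/4) = 2.

Answer: 2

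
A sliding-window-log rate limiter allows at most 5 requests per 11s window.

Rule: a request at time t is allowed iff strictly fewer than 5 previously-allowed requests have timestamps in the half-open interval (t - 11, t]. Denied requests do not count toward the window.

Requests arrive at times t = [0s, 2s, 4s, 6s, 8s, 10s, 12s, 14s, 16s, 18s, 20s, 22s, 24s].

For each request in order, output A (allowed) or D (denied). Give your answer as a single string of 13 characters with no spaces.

Answer: AAAAADAAAAADA

Derivation:
Tracking allowed requests in the window:
  req#1 t=0s: ALLOW
  req#2 t=2s: ALLOW
  req#3 t=4s: ALLOW
  req#4 t=6s: ALLOW
  req#5 t=8s: ALLOW
  req#6 t=10s: DENY
  req#7 t=12s: ALLOW
  req#8 t=14s: ALLOW
  req#9 t=16s: ALLOW
  req#10 t=18s: ALLOW
  req#11 t=20s: ALLOW
  req#12 t=22s: DENY
  req#13 t=24s: ALLOW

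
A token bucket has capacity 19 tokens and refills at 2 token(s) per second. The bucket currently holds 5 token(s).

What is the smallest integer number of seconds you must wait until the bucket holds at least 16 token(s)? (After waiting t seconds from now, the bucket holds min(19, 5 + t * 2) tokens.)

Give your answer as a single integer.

Need 5 + t * 2 >= 16, so t >= 11/2.
Smallest integer t = ceil(11/2) = 6.

Answer: 6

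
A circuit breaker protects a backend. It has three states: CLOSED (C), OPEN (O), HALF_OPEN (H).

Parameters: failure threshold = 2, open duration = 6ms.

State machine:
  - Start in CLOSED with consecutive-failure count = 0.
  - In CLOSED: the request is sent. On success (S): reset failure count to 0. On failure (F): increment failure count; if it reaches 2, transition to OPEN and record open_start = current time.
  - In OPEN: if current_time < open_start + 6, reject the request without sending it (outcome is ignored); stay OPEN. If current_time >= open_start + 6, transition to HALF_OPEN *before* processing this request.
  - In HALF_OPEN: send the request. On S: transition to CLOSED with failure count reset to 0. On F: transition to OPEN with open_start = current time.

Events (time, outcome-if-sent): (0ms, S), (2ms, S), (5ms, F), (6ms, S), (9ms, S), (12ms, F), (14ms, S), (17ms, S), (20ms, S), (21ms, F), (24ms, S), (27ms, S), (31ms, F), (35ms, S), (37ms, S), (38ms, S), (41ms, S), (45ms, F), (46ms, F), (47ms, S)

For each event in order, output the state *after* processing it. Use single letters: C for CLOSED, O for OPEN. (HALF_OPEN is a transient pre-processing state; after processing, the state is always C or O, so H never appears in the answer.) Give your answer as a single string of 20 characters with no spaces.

State after each event:
  event#1 t=0ms outcome=S: state=CLOSED
  event#2 t=2ms outcome=S: state=CLOSED
  event#3 t=5ms outcome=F: state=CLOSED
  event#4 t=6ms outcome=S: state=CLOSED
  event#5 t=9ms outcome=S: state=CLOSED
  event#6 t=12ms outcome=F: state=CLOSED
  event#7 t=14ms outcome=S: state=CLOSED
  event#8 t=17ms outcome=S: state=CLOSED
  event#9 t=20ms outcome=S: state=CLOSED
  event#10 t=21ms outcome=F: state=CLOSED
  event#11 t=24ms outcome=S: state=CLOSED
  event#12 t=27ms outcome=S: state=CLOSED
  event#13 t=31ms outcome=F: state=CLOSED
  event#14 t=35ms outcome=S: state=CLOSED
  event#15 t=37ms outcome=S: state=CLOSED
  event#16 t=38ms outcome=S: state=CLOSED
  event#17 t=41ms outcome=S: state=CLOSED
  event#18 t=45ms outcome=F: state=CLOSED
  event#19 t=46ms outcome=F: state=OPEN
  event#20 t=47ms outcome=S: state=OPEN

Answer: CCCCCCCCCCCCCCCCCCOO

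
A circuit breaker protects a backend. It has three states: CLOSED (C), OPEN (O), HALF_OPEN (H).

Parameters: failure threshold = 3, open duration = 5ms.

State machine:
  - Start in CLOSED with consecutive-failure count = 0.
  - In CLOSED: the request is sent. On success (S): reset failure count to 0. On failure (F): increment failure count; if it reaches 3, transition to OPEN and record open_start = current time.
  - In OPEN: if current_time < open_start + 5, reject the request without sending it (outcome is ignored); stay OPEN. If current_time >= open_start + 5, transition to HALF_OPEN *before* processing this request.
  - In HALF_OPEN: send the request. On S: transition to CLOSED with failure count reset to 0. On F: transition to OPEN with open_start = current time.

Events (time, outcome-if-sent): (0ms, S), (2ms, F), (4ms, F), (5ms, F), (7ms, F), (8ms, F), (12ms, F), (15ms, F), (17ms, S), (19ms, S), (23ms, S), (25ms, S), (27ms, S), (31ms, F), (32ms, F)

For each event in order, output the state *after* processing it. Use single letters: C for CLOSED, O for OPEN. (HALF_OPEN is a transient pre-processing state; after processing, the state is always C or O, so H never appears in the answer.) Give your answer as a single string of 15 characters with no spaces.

State after each event:
  event#1 t=0ms outcome=S: state=CLOSED
  event#2 t=2ms outcome=F: state=CLOSED
  event#3 t=4ms outcome=F: state=CLOSED
  event#4 t=5ms outcome=F: state=OPEN
  event#5 t=7ms outcome=F: state=OPEN
  event#6 t=8ms outcome=F: state=OPEN
  event#7 t=12ms outcome=F: state=OPEN
  event#8 t=15ms outcome=F: state=OPEN
  event#9 t=17ms outcome=S: state=CLOSED
  event#10 t=19ms outcome=S: state=CLOSED
  event#11 t=23ms outcome=S: state=CLOSED
  event#12 t=25ms outcome=S: state=CLOSED
  event#13 t=27ms outcome=S: state=CLOSED
  event#14 t=31ms outcome=F: state=CLOSED
  event#15 t=32ms outcome=F: state=CLOSED

Answer: CCCOOOOOCCCCCCC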